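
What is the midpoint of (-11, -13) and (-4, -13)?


Midpoint = ((-11+-4)/2, (-13+-13)/2) = (-7.5, -13)

(-7.5, -13)


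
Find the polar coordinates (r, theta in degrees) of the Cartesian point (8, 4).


r = sqrt(8^2 + 4^2) = 8.9443
theta = atan2(4, 8) = 26.5651 degrees

r = 8.9443, theta = 26.5651 degrees


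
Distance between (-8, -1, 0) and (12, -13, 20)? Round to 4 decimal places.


d = sqrt((12--8)^2 + (-13--1)^2 + (20-0)^2) = 30.7246

30.7246


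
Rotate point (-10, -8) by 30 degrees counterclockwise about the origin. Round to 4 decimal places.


x' = -10*cos(30) - -8*sin(30) = -4.6603
y' = -10*sin(30) + -8*cos(30) = -11.9282

(-4.6603, -11.9282)


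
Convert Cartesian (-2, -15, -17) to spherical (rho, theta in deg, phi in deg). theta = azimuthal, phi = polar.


rho = sqrt((-2)^2 + (-15)^2 + (-17)^2) = 22.7596
theta = atan2(-15, -2) = 262.4054 deg
phi = acos(-17/22.7596) = 138.3258 deg

rho = 22.7596, theta = 262.4054 deg, phi = 138.3258 deg


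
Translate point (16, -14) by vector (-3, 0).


Translation: (x+dx, y+dy) = (16+-3, -14+0) = (13, -14)

(13, -14)


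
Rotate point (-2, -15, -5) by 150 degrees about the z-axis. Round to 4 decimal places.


x' = -2*cos(150) - -15*sin(150) = 9.2321
y' = -2*sin(150) + -15*cos(150) = 11.9904
z' = -5

(9.2321, 11.9904, -5)


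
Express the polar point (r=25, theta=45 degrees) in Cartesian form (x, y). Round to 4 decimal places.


x = 25 * cos(45) = 17.6777
y = 25 * sin(45) = 17.6777

(17.6777, 17.6777)


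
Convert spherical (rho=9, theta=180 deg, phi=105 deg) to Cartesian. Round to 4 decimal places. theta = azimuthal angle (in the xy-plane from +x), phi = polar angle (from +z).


x = 9 * sin(105) * cos(180) = -8.6933
y = 9 * sin(105) * sin(180) = 0
z = 9 * cos(105) = -2.3294

(-8.6933, 0, -2.3294)


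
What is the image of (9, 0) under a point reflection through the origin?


Reflection through origin: (x, y) -> (-x, -y)
(9, 0) -> (-9, 0)

(-9, 0)


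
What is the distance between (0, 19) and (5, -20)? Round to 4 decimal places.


d = sqrt((5-0)^2 + (-20-19)^2) = 39.3192

39.3192


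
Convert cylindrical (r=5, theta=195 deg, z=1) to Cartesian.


x = 5 * cos(195) = -4.8296
y = 5 * sin(195) = -1.2941
z = 1

(-4.8296, -1.2941, 1)


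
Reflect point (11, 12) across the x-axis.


Reflection across x-axis: (x, y) -> (x, -y)
(11, 12) -> (11, -12)

(11, -12)


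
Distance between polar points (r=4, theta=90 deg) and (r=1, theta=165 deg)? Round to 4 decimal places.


d = sqrt(r1^2 + r2^2 - 2*r1*r2*cos(t2-t1))
d = sqrt(4^2 + 1^2 - 2*4*1*cos(165-90)) = 3.8639

3.8639


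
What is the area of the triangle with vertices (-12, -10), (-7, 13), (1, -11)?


Area = |x1(y2-y3) + x2(y3-y1) + x3(y1-y2)| / 2
= |-12*(13--11) + -7*(-11--10) + 1*(-10-13)| / 2
= 152

152


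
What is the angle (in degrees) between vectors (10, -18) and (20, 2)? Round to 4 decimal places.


dot = 10*20 + -18*2 = 164
|u| = 20.5913, |v| = 20.0998
cos(angle) = 0.3963
angle = 66.656 degrees

66.656 degrees


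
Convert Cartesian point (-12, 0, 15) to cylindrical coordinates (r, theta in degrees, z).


r = sqrt((-12)^2 + 0^2) = 12
theta = atan2(0, -12) = 180 deg
z = 15

r = 12, theta = 180 deg, z = 15


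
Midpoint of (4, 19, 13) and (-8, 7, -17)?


Midpoint = ((4+-8)/2, (19+7)/2, (13+-17)/2) = (-2, 13, -2)

(-2, 13, -2)


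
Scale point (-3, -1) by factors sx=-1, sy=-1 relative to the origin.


Scaling: (x*sx, y*sy) = (-3*-1, -1*-1) = (3, 1)

(3, 1)


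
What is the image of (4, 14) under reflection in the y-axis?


Reflection across y-axis: (x, y) -> (-x, y)
(4, 14) -> (-4, 14)

(-4, 14)


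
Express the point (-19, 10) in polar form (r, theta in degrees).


r = sqrt((-19)^2 + 10^2) = 21.4709
theta = atan2(10, -19) = 152.2415 degrees

r = 21.4709, theta = 152.2415 degrees


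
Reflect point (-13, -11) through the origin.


Reflection through origin: (x, y) -> (-x, -y)
(-13, -11) -> (13, 11)

(13, 11)


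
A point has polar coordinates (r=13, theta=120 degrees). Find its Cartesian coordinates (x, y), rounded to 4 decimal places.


x = 13 * cos(120) = -6.5
y = 13 * sin(120) = 11.2583

(-6.5, 11.2583)


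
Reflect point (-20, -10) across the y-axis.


Reflection across y-axis: (x, y) -> (-x, y)
(-20, -10) -> (20, -10)

(20, -10)


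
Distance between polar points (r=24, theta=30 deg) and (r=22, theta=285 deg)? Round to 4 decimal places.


d = sqrt(r1^2 + r2^2 - 2*r1*r2*cos(t2-t1))
d = sqrt(24^2 + 22^2 - 2*24*22*cos(285-30)) = 36.5146

36.5146


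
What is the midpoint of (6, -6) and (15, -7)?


Midpoint = ((6+15)/2, (-6+-7)/2) = (10.5, -6.5)

(10.5, -6.5)


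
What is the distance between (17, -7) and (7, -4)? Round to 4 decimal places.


d = sqrt((7-17)^2 + (-4--7)^2) = 10.4403

10.4403


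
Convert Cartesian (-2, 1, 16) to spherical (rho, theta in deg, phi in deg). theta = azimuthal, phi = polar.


rho = sqrt((-2)^2 + 1^2 + 16^2) = 16.1555
theta = atan2(1, -2) = 153.4349 deg
phi = acos(16/16.1555) = 7.9558 deg

rho = 16.1555, theta = 153.4349 deg, phi = 7.9558 deg


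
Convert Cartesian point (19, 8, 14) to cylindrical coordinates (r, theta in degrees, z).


r = sqrt(19^2 + 8^2) = 20.6155
theta = atan2(8, 19) = 22.8337 deg
z = 14

r = 20.6155, theta = 22.8337 deg, z = 14


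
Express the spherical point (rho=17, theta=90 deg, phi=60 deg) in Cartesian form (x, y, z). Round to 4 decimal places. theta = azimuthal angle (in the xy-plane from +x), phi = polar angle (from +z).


x = 17 * sin(60) * cos(90) = 0
y = 17 * sin(60) * sin(90) = 14.7224
z = 17 * cos(60) = 8.5

(0, 14.7224, 8.5)


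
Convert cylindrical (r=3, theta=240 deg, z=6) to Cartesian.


x = 3 * cos(240) = -1.5
y = 3 * sin(240) = -2.5981
z = 6

(-1.5, -2.5981, 6)


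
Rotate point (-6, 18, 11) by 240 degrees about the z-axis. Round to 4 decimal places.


x' = -6*cos(240) - 18*sin(240) = 18.5885
y' = -6*sin(240) + 18*cos(240) = -3.8038
z' = 11

(18.5885, -3.8038, 11)


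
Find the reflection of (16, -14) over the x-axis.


Reflection across x-axis: (x, y) -> (x, -y)
(16, -14) -> (16, 14)

(16, 14)


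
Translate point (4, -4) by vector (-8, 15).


Translation: (x+dx, y+dy) = (4+-8, -4+15) = (-4, 11)

(-4, 11)


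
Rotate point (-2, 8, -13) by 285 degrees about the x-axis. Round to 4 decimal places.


x' = -2
y' = 8*cos(285) - -13*sin(285) = -10.4865
z' = 8*sin(285) + -13*cos(285) = -11.0921

(-2, -10.4865, -11.0921)


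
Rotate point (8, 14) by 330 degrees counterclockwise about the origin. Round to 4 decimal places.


x' = 8*cos(330) - 14*sin(330) = 13.9282
y' = 8*sin(330) + 14*cos(330) = 8.1244

(13.9282, 8.1244)


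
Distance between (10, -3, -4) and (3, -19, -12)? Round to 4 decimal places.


d = sqrt((3-10)^2 + (-19--3)^2 + (-12--4)^2) = 19.2094

19.2094


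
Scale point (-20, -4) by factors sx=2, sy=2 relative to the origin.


Scaling: (x*sx, y*sy) = (-20*2, -4*2) = (-40, -8)

(-40, -8)


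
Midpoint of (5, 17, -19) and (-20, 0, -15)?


Midpoint = ((5+-20)/2, (17+0)/2, (-19+-15)/2) = (-7.5, 8.5, -17)

(-7.5, 8.5, -17)


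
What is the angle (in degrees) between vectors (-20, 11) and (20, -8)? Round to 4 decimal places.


dot = -20*20 + 11*-8 = -488
|u| = 22.8254, |v| = 21.5407
cos(angle) = -0.9925
angle = 172.9906 degrees

172.9906 degrees


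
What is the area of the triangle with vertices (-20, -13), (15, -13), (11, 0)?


Area = |x1(y2-y3) + x2(y3-y1) + x3(y1-y2)| / 2
= |-20*(-13-0) + 15*(0--13) + 11*(-13--13)| / 2
= 227.5

227.5


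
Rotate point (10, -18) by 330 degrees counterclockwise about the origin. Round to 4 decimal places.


x' = 10*cos(330) - -18*sin(330) = -0.3397
y' = 10*sin(330) + -18*cos(330) = -20.5885

(-0.3397, -20.5885)


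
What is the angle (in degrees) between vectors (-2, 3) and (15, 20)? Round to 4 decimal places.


dot = -2*15 + 3*20 = 30
|u| = 3.6056, |v| = 25
cos(angle) = 0.3328
angle = 70.56 degrees

70.56 degrees


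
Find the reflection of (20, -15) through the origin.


Reflection through origin: (x, y) -> (-x, -y)
(20, -15) -> (-20, 15)

(-20, 15)


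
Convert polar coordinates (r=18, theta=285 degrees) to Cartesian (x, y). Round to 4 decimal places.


x = 18 * cos(285) = 4.6587
y = 18 * sin(285) = -17.3867

(4.6587, -17.3867)


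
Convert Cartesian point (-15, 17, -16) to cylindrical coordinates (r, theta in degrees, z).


r = sqrt((-15)^2 + 17^2) = 22.6716
theta = atan2(17, -15) = 131.4237 deg
z = -16

r = 22.6716, theta = 131.4237 deg, z = -16


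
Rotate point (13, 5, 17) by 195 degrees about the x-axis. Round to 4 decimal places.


x' = 13
y' = 5*cos(195) - 17*sin(195) = -0.4297
z' = 5*sin(195) + 17*cos(195) = -17.7148

(13, -0.4297, -17.7148)


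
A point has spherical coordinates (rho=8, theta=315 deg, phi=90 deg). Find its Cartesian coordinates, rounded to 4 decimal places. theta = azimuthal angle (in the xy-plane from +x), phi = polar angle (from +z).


x = 8 * sin(90) * cos(315) = 5.6569
y = 8 * sin(90) * sin(315) = -5.6569
z = 8 * cos(90) = 0

(5.6569, -5.6569, 0)


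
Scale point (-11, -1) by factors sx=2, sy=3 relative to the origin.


Scaling: (x*sx, y*sy) = (-11*2, -1*3) = (-22, -3)

(-22, -3)


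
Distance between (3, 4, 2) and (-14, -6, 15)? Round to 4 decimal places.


d = sqrt((-14-3)^2 + (-6-4)^2 + (15-2)^2) = 23.622

23.622


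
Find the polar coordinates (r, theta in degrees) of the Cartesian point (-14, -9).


r = sqrt((-14)^2 + (-9)^2) = 16.6433
theta = atan2(-9, -14) = 212.7352 degrees

r = 16.6433, theta = 212.7352 degrees


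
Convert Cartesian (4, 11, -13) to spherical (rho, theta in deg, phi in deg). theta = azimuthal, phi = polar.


rho = sqrt(4^2 + 11^2 + (-13)^2) = 17.4929
theta = atan2(11, 4) = 70.0169 deg
phi = acos(-13/17.4929) = 138.0013 deg

rho = 17.4929, theta = 70.0169 deg, phi = 138.0013 deg


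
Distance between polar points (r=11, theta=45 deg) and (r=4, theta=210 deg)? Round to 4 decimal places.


d = sqrt(r1^2 + r2^2 - 2*r1*r2*cos(t2-t1))
d = sqrt(11^2 + 4^2 - 2*11*4*cos(210-45)) = 14.8997

14.8997


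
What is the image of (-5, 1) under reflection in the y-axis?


Reflection across y-axis: (x, y) -> (-x, y)
(-5, 1) -> (5, 1)

(5, 1)


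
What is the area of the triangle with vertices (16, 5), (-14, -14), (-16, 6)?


Area = |x1(y2-y3) + x2(y3-y1) + x3(y1-y2)| / 2
= |16*(-14-6) + -14*(6-5) + -16*(5--14)| / 2
= 319

319


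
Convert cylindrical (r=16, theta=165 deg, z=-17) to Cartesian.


x = 16 * cos(165) = -15.4548
y = 16 * sin(165) = 4.1411
z = -17

(-15.4548, 4.1411, -17)


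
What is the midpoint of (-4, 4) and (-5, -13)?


Midpoint = ((-4+-5)/2, (4+-13)/2) = (-4.5, -4.5)

(-4.5, -4.5)


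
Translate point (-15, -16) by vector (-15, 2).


Translation: (x+dx, y+dy) = (-15+-15, -16+2) = (-30, -14)

(-30, -14)


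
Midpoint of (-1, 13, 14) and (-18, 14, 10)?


Midpoint = ((-1+-18)/2, (13+14)/2, (14+10)/2) = (-9.5, 13.5, 12)

(-9.5, 13.5, 12)


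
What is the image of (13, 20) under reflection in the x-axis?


Reflection across x-axis: (x, y) -> (x, -y)
(13, 20) -> (13, -20)

(13, -20)


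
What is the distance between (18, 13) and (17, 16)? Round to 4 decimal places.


d = sqrt((17-18)^2 + (16-13)^2) = 3.1623

3.1623


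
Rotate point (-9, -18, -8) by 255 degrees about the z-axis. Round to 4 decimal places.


x' = -9*cos(255) - -18*sin(255) = -15.0573
y' = -9*sin(255) + -18*cos(255) = 13.3521
z' = -8

(-15.0573, 13.3521, -8)


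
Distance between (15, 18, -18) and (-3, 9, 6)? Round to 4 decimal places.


d = sqrt((-3-15)^2 + (9-18)^2 + (6--18)^2) = 31.3209

31.3209


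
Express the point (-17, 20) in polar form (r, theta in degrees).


r = sqrt((-17)^2 + 20^2) = 26.2488
theta = atan2(20, -17) = 130.3645 degrees

r = 26.2488, theta = 130.3645 degrees


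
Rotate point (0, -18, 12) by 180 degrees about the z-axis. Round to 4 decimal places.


x' = 0*cos(180) - -18*sin(180) = 0
y' = 0*sin(180) + -18*cos(180) = 18
z' = 12

(0, 18, 12)


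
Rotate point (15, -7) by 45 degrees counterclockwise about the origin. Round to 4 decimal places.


x' = 15*cos(45) - -7*sin(45) = 15.5563
y' = 15*sin(45) + -7*cos(45) = 5.6569

(15.5563, 5.6569)


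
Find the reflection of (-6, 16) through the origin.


Reflection through origin: (x, y) -> (-x, -y)
(-6, 16) -> (6, -16)

(6, -16)


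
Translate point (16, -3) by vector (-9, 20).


Translation: (x+dx, y+dy) = (16+-9, -3+20) = (7, 17)

(7, 17)


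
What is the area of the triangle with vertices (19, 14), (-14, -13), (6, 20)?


Area = |x1(y2-y3) + x2(y3-y1) + x3(y1-y2)| / 2
= |19*(-13-20) + -14*(20-14) + 6*(14--13)| / 2
= 274.5

274.5


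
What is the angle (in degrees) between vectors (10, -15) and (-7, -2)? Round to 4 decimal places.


dot = 10*-7 + -15*-2 = -40
|u| = 18.0278, |v| = 7.2801
cos(angle) = -0.3048
angle = 107.7447 degrees

107.7447 degrees


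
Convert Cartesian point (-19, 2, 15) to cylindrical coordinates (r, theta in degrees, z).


r = sqrt((-19)^2 + 2^2) = 19.105
theta = atan2(2, -19) = 173.991 deg
z = 15

r = 19.105, theta = 173.991 deg, z = 15


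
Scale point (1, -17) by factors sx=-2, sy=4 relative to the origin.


Scaling: (x*sx, y*sy) = (1*-2, -17*4) = (-2, -68)

(-2, -68)


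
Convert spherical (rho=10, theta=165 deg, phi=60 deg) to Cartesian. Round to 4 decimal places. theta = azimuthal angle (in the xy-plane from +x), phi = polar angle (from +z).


x = 10 * sin(60) * cos(165) = -8.3652
y = 10 * sin(60) * sin(165) = 2.2414
z = 10 * cos(60) = 5

(-8.3652, 2.2414, 5)


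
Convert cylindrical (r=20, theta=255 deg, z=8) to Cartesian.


x = 20 * cos(255) = -5.1764
y = 20 * sin(255) = -19.3185
z = 8

(-5.1764, -19.3185, 8)


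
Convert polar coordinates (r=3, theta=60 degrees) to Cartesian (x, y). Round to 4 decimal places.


x = 3 * cos(60) = 1.5
y = 3 * sin(60) = 2.5981

(1.5, 2.5981)


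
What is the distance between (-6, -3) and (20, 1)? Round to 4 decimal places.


d = sqrt((20--6)^2 + (1--3)^2) = 26.3059

26.3059


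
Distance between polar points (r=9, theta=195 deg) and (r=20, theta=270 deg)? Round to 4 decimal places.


d = sqrt(r1^2 + r2^2 - 2*r1*r2*cos(t2-t1))
d = sqrt(9^2 + 20^2 - 2*9*20*cos(270-195)) = 19.6933

19.6933


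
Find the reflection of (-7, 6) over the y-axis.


Reflection across y-axis: (x, y) -> (-x, y)
(-7, 6) -> (7, 6)

(7, 6)


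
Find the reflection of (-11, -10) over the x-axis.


Reflection across x-axis: (x, y) -> (x, -y)
(-11, -10) -> (-11, 10)

(-11, 10)


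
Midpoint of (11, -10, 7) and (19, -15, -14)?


Midpoint = ((11+19)/2, (-10+-15)/2, (7+-14)/2) = (15, -12.5, -3.5)

(15, -12.5, -3.5)


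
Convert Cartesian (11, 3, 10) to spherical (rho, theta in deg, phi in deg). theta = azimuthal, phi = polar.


rho = sqrt(11^2 + 3^2 + 10^2) = 15.1658
theta = atan2(3, 11) = 15.2551 deg
phi = acos(10/15.1658) = 48.7474 deg

rho = 15.1658, theta = 15.2551 deg, phi = 48.7474 deg


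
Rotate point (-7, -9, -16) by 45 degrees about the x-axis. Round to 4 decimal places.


x' = -7
y' = -9*cos(45) - -16*sin(45) = 4.9497
z' = -9*sin(45) + -16*cos(45) = -17.6777

(-7, 4.9497, -17.6777)


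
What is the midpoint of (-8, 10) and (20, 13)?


Midpoint = ((-8+20)/2, (10+13)/2) = (6, 11.5)

(6, 11.5)


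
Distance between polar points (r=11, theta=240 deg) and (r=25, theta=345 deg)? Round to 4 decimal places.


d = sqrt(r1^2 + r2^2 - 2*r1*r2*cos(t2-t1))
d = sqrt(11^2 + 25^2 - 2*11*25*cos(345-240)) = 29.8052

29.8052


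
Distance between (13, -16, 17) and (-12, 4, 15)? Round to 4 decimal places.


d = sqrt((-12-13)^2 + (4--16)^2 + (15-17)^2) = 32.078

32.078


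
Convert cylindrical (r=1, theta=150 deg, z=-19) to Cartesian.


x = 1 * cos(150) = -0.866
y = 1 * sin(150) = 0.5
z = -19

(-0.866, 0.5, -19)


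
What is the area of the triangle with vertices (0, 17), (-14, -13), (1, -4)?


Area = |x1(y2-y3) + x2(y3-y1) + x3(y1-y2)| / 2
= |0*(-13--4) + -14*(-4-17) + 1*(17--13)| / 2
= 162

162


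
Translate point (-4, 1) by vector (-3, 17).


Translation: (x+dx, y+dy) = (-4+-3, 1+17) = (-7, 18)

(-7, 18)


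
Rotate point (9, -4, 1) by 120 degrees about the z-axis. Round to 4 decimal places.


x' = 9*cos(120) - -4*sin(120) = -1.0359
y' = 9*sin(120) + -4*cos(120) = 9.7942
z' = 1

(-1.0359, 9.7942, 1)


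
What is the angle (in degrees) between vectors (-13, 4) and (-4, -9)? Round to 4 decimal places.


dot = -13*-4 + 4*-9 = 16
|u| = 13.6015, |v| = 9.8489
cos(angle) = 0.1194
angle = 83.1402 degrees

83.1402 degrees


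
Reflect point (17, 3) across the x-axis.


Reflection across x-axis: (x, y) -> (x, -y)
(17, 3) -> (17, -3)

(17, -3)


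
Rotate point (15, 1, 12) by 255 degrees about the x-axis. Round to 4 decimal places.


x' = 15
y' = 1*cos(255) - 12*sin(255) = 11.3323
z' = 1*sin(255) + 12*cos(255) = -4.0718

(15, 11.3323, -4.0718)


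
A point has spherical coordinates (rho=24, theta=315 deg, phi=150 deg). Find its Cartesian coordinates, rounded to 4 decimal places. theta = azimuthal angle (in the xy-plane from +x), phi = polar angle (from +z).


x = 24 * sin(150) * cos(315) = 8.4853
y = 24 * sin(150) * sin(315) = -8.4853
z = 24 * cos(150) = -20.7846

(8.4853, -8.4853, -20.7846)


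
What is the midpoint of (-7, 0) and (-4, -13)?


Midpoint = ((-7+-4)/2, (0+-13)/2) = (-5.5, -6.5)

(-5.5, -6.5)


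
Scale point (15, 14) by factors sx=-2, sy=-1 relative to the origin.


Scaling: (x*sx, y*sy) = (15*-2, 14*-1) = (-30, -14)

(-30, -14)


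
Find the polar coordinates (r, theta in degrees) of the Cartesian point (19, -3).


r = sqrt(19^2 + (-3)^2) = 19.2354
theta = atan2(-3, 19) = 351.0274 degrees

r = 19.2354, theta = 351.0274 degrees


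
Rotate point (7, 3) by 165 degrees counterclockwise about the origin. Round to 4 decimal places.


x' = 7*cos(165) - 3*sin(165) = -7.5379
y' = 7*sin(165) + 3*cos(165) = -1.086

(-7.5379, -1.086)


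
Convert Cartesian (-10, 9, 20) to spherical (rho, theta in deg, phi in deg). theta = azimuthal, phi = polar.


rho = sqrt((-10)^2 + 9^2 + 20^2) = 24.1039
theta = atan2(9, -10) = 138.0128 deg
phi = acos(20/24.1039) = 33.928 deg

rho = 24.1039, theta = 138.0128 deg, phi = 33.928 deg


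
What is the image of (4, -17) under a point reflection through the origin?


Reflection through origin: (x, y) -> (-x, -y)
(4, -17) -> (-4, 17)

(-4, 17)


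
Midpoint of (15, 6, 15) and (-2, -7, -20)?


Midpoint = ((15+-2)/2, (6+-7)/2, (15+-20)/2) = (6.5, -0.5, -2.5)

(6.5, -0.5, -2.5)


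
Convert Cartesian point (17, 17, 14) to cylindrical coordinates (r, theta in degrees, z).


r = sqrt(17^2 + 17^2) = 24.0416
theta = atan2(17, 17) = 45 deg
z = 14

r = 24.0416, theta = 45 deg, z = 14


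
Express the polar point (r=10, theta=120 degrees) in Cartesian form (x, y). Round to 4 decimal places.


x = 10 * cos(120) = -5
y = 10 * sin(120) = 8.6603

(-5, 8.6603)


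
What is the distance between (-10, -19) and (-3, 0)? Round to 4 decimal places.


d = sqrt((-3--10)^2 + (0--19)^2) = 20.2485

20.2485


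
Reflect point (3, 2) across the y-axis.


Reflection across y-axis: (x, y) -> (-x, y)
(3, 2) -> (-3, 2)

(-3, 2)


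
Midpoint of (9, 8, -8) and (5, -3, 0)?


Midpoint = ((9+5)/2, (8+-3)/2, (-8+0)/2) = (7, 2.5, -4)

(7, 2.5, -4)


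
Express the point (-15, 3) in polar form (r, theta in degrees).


r = sqrt((-15)^2 + 3^2) = 15.2971
theta = atan2(3, -15) = 168.6901 degrees

r = 15.2971, theta = 168.6901 degrees


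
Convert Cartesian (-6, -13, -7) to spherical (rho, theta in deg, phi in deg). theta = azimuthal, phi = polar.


rho = sqrt((-6)^2 + (-13)^2 + (-7)^2) = 15.9374
theta = atan2(-13, -6) = 245.2249 deg
phi = acos(-7/15.9374) = 116.0541 deg

rho = 15.9374, theta = 245.2249 deg, phi = 116.0541 deg


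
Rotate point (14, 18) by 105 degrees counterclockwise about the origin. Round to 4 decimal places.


x' = 14*cos(105) - 18*sin(105) = -21.0101
y' = 14*sin(105) + 18*cos(105) = 8.8642

(-21.0101, 8.8642)


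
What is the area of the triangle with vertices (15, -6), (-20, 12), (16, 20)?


Area = |x1(y2-y3) + x2(y3-y1) + x3(y1-y2)| / 2
= |15*(12-20) + -20*(20--6) + 16*(-6-12)| / 2
= 464

464


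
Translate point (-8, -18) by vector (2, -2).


Translation: (x+dx, y+dy) = (-8+2, -18+-2) = (-6, -20)

(-6, -20)


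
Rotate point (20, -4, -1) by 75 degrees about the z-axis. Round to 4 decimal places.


x' = 20*cos(75) - -4*sin(75) = 9.0401
y' = 20*sin(75) + -4*cos(75) = 18.2832
z' = -1

(9.0401, 18.2832, -1)


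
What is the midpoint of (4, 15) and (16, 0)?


Midpoint = ((4+16)/2, (15+0)/2) = (10, 7.5)

(10, 7.5)


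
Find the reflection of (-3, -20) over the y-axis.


Reflection across y-axis: (x, y) -> (-x, y)
(-3, -20) -> (3, -20)

(3, -20)


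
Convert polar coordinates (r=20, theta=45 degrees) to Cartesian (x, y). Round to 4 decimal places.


x = 20 * cos(45) = 14.1421
y = 20 * sin(45) = 14.1421

(14.1421, 14.1421)


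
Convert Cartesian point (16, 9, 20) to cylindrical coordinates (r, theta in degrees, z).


r = sqrt(16^2 + 9^2) = 18.3576
theta = atan2(9, 16) = 29.3578 deg
z = 20

r = 18.3576, theta = 29.3578 deg, z = 20


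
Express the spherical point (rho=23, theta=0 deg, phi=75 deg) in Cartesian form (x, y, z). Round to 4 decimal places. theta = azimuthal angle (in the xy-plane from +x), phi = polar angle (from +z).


x = 23 * sin(75) * cos(0) = 22.2163
y = 23 * sin(75) * sin(0) = 0
z = 23 * cos(75) = 5.9528

(22.2163, 0, 5.9528)


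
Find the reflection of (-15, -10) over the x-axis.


Reflection across x-axis: (x, y) -> (x, -y)
(-15, -10) -> (-15, 10)

(-15, 10)


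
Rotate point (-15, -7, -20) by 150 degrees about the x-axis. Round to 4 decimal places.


x' = -15
y' = -7*cos(150) - -20*sin(150) = 16.0622
z' = -7*sin(150) + -20*cos(150) = 13.8205

(-15, 16.0622, 13.8205)


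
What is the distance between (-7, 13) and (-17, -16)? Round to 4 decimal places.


d = sqrt((-17--7)^2 + (-16-13)^2) = 30.6757

30.6757


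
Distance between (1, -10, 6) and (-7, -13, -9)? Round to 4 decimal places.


d = sqrt((-7-1)^2 + (-13--10)^2 + (-9-6)^2) = 17.2627

17.2627


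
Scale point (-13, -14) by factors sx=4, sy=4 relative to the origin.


Scaling: (x*sx, y*sy) = (-13*4, -14*4) = (-52, -56)

(-52, -56)


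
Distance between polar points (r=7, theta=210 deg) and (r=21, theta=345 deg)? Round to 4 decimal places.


d = sqrt(r1^2 + r2^2 - 2*r1*r2*cos(t2-t1))
d = sqrt(7^2 + 21^2 - 2*7*21*cos(345-210)) = 26.4176

26.4176


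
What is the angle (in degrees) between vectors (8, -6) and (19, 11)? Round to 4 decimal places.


dot = 8*19 + -6*11 = 86
|u| = 10, |v| = 21.9545
cos(angle) = 0.3917
angle = 66.9385 degrees

66.9385 degrees


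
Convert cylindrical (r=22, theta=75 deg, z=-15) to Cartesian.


x = 22 * cos(75) = 5.694
y = 22 * sin(75) = 21.2504
z = -15

(5.694, 21.2504, -15)


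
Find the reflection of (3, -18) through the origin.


Reflection through origin: (x, y) -> (-x, -y)
(3, -18) -> (-3, 18)

(-3, 18)


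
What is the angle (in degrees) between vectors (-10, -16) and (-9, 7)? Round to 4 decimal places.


dot = -10*-9 + -16*7 = -22
|u| = 18.868, |v| = 11.4018
cos(angle) = -0.1023
angle = 95.8696 degrees

95.8696 degrees


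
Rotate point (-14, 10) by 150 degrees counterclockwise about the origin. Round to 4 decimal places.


x' = -14*cos(150) - 10*sin(150) = 7.1244
y' = -14*sin(150) + 10*cos(150) = -15.6603

(7.1244, -15.6603)


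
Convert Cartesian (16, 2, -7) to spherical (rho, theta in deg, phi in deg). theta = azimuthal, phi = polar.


rho = sqrt(16^2 + 2^2 + (-7)^2) = 17.5784
theta = atan2(2, 16) = 7.125 deg
phi = acos(-7/17.5784) = 113.4667 deg

rho = 17.5784, theta = 7.125 deg, phi = 113.4667 deg


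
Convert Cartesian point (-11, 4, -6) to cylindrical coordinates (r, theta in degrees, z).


r = sqrt((-11)^2 + 4^2) = 11.7047
theta = atan2(4, -11) = 160.0169 deg
z = -6

r = 11.7047, theta = 160.0169 deg, z = -6


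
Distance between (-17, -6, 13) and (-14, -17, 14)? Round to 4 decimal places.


d = sqrt((-14--17)^2 + (-17--6)^2 + (14-13)^2) = 11.4455

11.4455


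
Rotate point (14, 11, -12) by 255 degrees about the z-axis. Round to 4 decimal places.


x' = 14*cos(255) - 11*sin(255) = 7.0017
y' = 14*sin(255) + 11*cos(255) = -16.37
z' = -12

(7.0017, -16.37, -12)


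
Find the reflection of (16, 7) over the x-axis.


Reflection across x-axis: (x, y) -> (x, -y)
(16, 7) -> (16, -7)

(16, -7)


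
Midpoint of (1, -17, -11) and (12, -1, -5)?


Midpoint = ((1+12)/2, (-17+-1)/2, (-11+-5)/2) = (6.5, -9, -8)

(6.5, -9, -8)


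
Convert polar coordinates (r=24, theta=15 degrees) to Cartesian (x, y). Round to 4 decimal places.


x = 24 * cos(15) = 23.1822
y = 24 * sin(15) = 6.2117

(23.1822, 6.2117)


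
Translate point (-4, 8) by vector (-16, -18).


Translation: (x+dx, y+dy) = (-4+-16, 8+-18) = (-20, -10)

(-20, -10)


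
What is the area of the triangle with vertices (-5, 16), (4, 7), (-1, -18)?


Area = |x1(y2-y3) + x2(y3-y1) + x3(y1-y2)| / 2
= |-5*(7--18) + 4*(-18-16) + -1*(16-7)| / 2
= 135

135


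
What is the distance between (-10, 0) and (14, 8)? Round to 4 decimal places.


d = sqrt((14--10)^2 + (8-0)^2) = 25.2982

25.2982


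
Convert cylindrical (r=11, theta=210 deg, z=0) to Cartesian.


x = 11 * cos(210) = -9.5263
y = 11 * sin(210) = -5.5
z = 0

(-9.5263, -5.5, 0)


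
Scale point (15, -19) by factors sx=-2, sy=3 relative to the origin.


Scaling: (x*sx, y*sy) = (15*-2, -19*3) = (-30, -57)

(-30, -57)


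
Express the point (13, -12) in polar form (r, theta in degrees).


r = sqrt(13^2 + (-12)^2) = 17.6918
theta = atan2(-12, 13) = 317.2906 degrees

r = 17.6918, theta = 317.2906 degrees


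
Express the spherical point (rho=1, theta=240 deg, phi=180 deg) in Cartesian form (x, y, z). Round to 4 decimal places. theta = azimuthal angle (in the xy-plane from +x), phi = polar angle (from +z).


x = 1 * sin(180) * cos(240) = 0
y = 1 * sin(180) * sin(240) = 0
z = 1 * cos(180) = -1

(0, 0, -1)


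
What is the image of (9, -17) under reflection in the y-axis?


Reflection across y-axis: (x, y) -> (-x, y)
(9, -17) -> (-9, -17)

(-9, -17)


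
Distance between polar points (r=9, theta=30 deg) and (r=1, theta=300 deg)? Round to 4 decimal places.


d = sqrt(r1^2 + r2^2 - 2*r1*r2*cos(t2-t1))
d = sqrt(9^2 + 1^2 - 2*9*1*cos(300-30)) = 9.0554

9.0554


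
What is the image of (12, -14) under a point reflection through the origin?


Reflection through origin: (x, y) -> (-x, -y)
(12, -14) -> (-12, 14)

(-12, 14)


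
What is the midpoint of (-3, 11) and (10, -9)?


Midpoint = ((-3+10)/2, (11+-9)/2) = (3.5, 1)

(3.5, 1)


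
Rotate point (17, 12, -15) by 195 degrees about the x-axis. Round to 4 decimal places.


x' = 17
y' = 12*cos(195) - -15*sin(195) = -15.4734
z' = 12*sin(195) + -15*cos(195) = 11.3831

(17, -15.4734, 11.3831)


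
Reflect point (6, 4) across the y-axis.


Reflection across y-axis: (x, y) -> (-x, y)
(6, 4) -> (-6, 4)

(-6, 4)


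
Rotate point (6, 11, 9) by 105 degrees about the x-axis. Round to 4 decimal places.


x' = 6
y' = 11*cos(105) - 9*sin(105) = -11.5403
z' = 11*sin(105) + 9*cos(105) = 8.2958

(6, -11.5403, 8.2958)


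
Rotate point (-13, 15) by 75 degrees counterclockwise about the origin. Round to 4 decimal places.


x' = -13*cos(75) - 15*sin(75) = -17.8535
y' = -13*sin(75) + 15*cos(75) = -8.6748

(-17.8535, -8.6748)


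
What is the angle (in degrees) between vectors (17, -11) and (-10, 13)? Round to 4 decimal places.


dot = 17*-10 + -11*13 = -313
|u| = 20.2485, |v| = 16.4012
cos(angle) = -0.9425
angle = 160.4738 degrees

160.4738 degrees


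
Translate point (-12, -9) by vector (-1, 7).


Translation: (x+dx, y+dy) = (-12+-1, -9+7) = (-13, -2)

(-13, -2)


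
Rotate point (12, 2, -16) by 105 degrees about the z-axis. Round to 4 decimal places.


x' = 12*cos(105) - 2*sin(105) = -5.0377
y' = 12*sin(105) + 2*cos(105) = 11.0735
z' = -16

(-5.0377, 11.0735, -16)


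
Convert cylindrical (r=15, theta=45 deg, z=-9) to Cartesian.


x = 15 * cos(45) = 10.6066
y = 15 * sin(45) = 10.6066
z = -9

(10.6066, 10.6066, -9)


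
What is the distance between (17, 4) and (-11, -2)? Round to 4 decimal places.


d = sqrt((-11-17)^2 + (-2-4)^2) = 28.6356

28.6356


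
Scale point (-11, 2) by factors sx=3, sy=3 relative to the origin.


Scaling: (x*sx, y*sy) = (-11*3, 2*3) = (-33, 6)

(-33, 6)


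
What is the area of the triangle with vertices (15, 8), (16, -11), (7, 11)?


Area = |x1(y2-y3) + x2(y3-y1) + x3(y1-y2)| / 2
= |15*(-11-11) + 16*(11-8) + 7*(8--11)| / 2
= 74.5

74.5


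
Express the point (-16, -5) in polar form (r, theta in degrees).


r = sqrt((-16)^2 + (-5)^2) = 16.7631
theta = atan2(-5, -16) = 197.354 degrees

r = 16.7631, theta = 197.354 degrees


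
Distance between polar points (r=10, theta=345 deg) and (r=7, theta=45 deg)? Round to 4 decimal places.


d = sqrt(r1^2 + r2^2 - 2*r1*r2*cos(t2-t1))
d = sqrt(10^2 + 7^2 - 2*10*7*cos(45-345)) = 8.8882

8.8882


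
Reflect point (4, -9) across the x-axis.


Reflection across x-axis: (x, y) -> (x, -y)
(4, -9) -> (4, 9)

(4, 9)


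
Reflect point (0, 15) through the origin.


Reflection through origin: (x, y) -> (-x, -y)
(0, 15) -> (0, -15)

(0, -15)


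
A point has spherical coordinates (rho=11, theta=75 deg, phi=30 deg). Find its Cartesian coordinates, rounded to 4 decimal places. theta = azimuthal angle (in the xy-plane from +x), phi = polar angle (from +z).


x = 11 * sin(30) * cos(75) = 1.4235
y = 11 * sin(30) * sin(75) = 5.3126
z = 11 * cos(30) = 9.5263

(1.4235, 5.3126, 9.5263)


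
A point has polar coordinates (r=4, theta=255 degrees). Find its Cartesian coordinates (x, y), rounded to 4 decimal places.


x = 4 * cos(255) = -1.0353
y = 4 * sin(255) = -3.8637

(-1.0353, -3.8637)


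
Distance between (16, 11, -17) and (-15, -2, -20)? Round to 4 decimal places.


d = sqrt((-15-16)^2 + (-2-11)^2 + (-20--17)^2) = 33.7491

33.7491


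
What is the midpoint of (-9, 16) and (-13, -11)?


Midpoint = ((-9+-13)/2, (16+-11)/2) = (-11, 2.5)

(-11, 2.5)


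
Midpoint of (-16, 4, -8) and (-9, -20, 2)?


Midpoint = ((-16+-9)/2, (4+-20)/2, (-8+2)/2) = (-12.5, -8, -3)

(-12.5, -8, -3)


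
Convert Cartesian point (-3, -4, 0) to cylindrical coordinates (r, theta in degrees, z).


r = sqrt((-3)^2 + (-4)^2) = 5
theta = atan2(-4, -3) = 233.1301 deg
z = 0

r = 5, theta = 233.1301 deg, z = 0


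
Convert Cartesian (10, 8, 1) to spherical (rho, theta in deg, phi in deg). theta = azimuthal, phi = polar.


rho = sqrt(10^2 + 8^2 + 1^2) = 12.8452
theta = atan2(8, 10) = 38.6598 deg
phi = acos(1/12.8452) = 85.535 deg

rho = 12.8452, theta = 38.6598 deg, phi = 85.535 deg


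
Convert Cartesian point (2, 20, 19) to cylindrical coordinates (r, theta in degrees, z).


r = sqrt(2^2 + 20^2) = 20.0998
theta = atan2(20, 2) = 84.2894 deg
z = 19

r = 20.0998, theta = 84.2894 deg, z = 19


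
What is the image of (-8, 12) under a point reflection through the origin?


Reflection through origin: (x, y) -> (-x, -y)
(-8, 12) -> (8, -12)

(8, -12)


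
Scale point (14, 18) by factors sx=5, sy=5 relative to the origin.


Scaling: (x*sx, y*sy) = (14*5, 18*5) = (70, 90)

(70, 90)


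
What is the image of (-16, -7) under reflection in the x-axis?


Reflection across x-axis: (x, y) -> (x, -y)
(-16, -7) -> (-16, 7)

(-16, 7)


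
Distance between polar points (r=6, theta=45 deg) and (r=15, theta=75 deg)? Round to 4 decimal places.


d = sqrt(r1^2 + r2^2 - 2*r1*r2*cos(t2-t1))
d = sqrt(6^2 + 15^2 - 2*6*15*cos(75-45)) = 10.2526

10.2526


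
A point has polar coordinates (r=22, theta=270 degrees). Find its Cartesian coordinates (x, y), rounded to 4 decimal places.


x = 22 * cos(270) = 0
y = 22 * sin(270) = -22

(0, -22)


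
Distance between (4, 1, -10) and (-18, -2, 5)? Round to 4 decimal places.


d = sqrt((-18-4)^2 + (-2-1)^2 + (5--10)^2) = 26.7955

26.7955


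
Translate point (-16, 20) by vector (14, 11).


Translation: (x+dx, y+dy) = (-16+14, 20+11) = (-2, 31)

(-2, 31)


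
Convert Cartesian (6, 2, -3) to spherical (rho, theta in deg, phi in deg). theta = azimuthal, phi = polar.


rho = sqrt(6^2 + 2^2 + (-3)^2) = 7
theta = atan2(2, 6) = 18.4349 deg
phi = acos(-3/7) = 115.3769 deg

rho = 7, theta = 18.4349 deg, phi = 115.3769 deg


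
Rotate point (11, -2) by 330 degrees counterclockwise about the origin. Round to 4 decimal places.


x' = 11*cos(330) - -2*sin(330) = 8.5263
y' = 11*sin(330) + -2*cos(330) = -7.2321

(8.5263, -7.2321)


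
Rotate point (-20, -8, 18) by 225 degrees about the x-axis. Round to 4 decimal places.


x' = -20
y' = -8*cos(225) - 18*sin(225) = 18.3848
z' = -8*sin(225) + 18*cos(225) = -7.0711

(-20, 18.3848, -7.0711)


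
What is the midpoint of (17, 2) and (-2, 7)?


Midpoint = ((17+-2)/2, (2+7)/2) = (7.5, 4.5)

(7.5, 4.5)


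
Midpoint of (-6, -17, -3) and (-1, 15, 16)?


Midpoint = ((-6+-1)/2, (-17+15)/2, (-3+16)/2) = (-3.5, -1, 6.5)

(-3.5, -1, 6.5)


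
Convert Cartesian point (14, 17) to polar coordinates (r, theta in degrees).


r = sqrt(14^2 + 17^2) = 22.0227
theta = atan2(17, 14) = 50.5275 degrees

r = 22.0227, theta = 50.5275 degrees


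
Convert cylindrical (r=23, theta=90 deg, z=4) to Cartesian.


x = 23 * cos(90) = 0
y = 23 * sin(90) = 23
z = 4

(0, 23, 4)


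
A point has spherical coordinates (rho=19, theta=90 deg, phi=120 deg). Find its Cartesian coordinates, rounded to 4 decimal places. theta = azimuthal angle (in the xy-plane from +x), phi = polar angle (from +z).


x = 19 * sin(120) * cos(90) = 0
y = 19 * sin(120) * sin(90) = 16.4545
z = 19 * cos(120) = -9.5

(0, 16.4545, -9.5)


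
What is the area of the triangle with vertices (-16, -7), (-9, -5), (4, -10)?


Area = |x1(y2-y3) + x2(y3-y1) + x3(y1-y2)| / 2
= |-16*(-5--10) + -9*(-10--7) + 4*(-7--5)| / 2
= 30.5

30.5


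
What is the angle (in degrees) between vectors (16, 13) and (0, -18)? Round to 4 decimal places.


dot = 16*0 + 13*-18 = -234
|u| = 20.6155, |v| = 18
cos(angle) = -0.6306
angle = 129.0939 degrees

129.0939 degrees


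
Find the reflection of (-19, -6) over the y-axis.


Reflection across y-axis: (x, y) -> (-x, y)
(-19, -6) -> (19, -6)

(19, -6)


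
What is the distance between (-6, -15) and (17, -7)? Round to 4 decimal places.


d = sqrt((17--6)^2 + (-7--15)^2) = 24.3516

24.3516


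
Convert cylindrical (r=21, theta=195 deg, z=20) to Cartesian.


x = 21 * cos(195) = -20.2844
y = 21 * sin(195) = -5.4352
z = 20

(-20.2844, -5.4352, 20)


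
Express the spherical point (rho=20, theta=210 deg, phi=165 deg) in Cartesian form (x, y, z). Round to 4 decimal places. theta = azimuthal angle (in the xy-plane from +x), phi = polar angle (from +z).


x = 20 * sin(165) * cos(210) = -4.4829
y = 20 * sin(165) * sin(210) = -2.5882
z = 20 * cos(165) = -19.3185

(-4.4829, -2.5882, -19.3185)


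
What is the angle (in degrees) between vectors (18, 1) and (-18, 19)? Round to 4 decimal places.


dot = 18*-18 + 1*19 = -305
|u| = 18.0278, |v| = 26.1725
cos(angle) = -0.6464
angle = 130.272 degrees

130.272 degrees


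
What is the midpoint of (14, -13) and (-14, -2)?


Midpoint = ((14+-14)/2, (-13+-2)/2) = (0, -7.5)

(0, -7.5)


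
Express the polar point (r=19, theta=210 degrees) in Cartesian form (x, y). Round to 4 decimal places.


x = 19 * cos(210) = -16.4545
y = 19 * sin(210) = -9.5

(-16.4545, -9.5)


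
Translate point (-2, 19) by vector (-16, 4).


Translation: (x+dx, y+dy) = (-2+-16, 19+4) = (-18, 23)

(-18, 23)


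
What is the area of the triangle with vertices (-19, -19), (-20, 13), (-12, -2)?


Area = |x1(y2-y3) + x2(y3-y1) + x3(y1-y2)| / 2
= |-19*(13--2) + -20*(-2--19) + -12*(-19-13)| / 2
= 120.5

120.5


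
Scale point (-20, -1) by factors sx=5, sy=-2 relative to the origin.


Scaling: (x*sx, y*sy) = (-20*5, -1*-2) = (-100, 2)

(-100, 2)


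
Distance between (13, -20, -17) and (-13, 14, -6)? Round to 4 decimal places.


d = sqrt((-13-13)^2 + (14--20)^2 + (-6--17)^2) = 44.1928

44.1928


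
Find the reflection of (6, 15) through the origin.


Reflection through origin: (x, y) -> (-x, -y)
(6, 15) -> (-6, -15)

(-6, -15)


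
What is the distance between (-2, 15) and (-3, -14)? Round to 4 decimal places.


d = sqrt((-3--2)^2 + (-14-15)^2) = 29.0172

29.0172


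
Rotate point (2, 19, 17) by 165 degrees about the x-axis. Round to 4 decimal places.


x' = 2
y' = 19*cos(165) - 17*sin(165) = -22.7525
z' = 19*sin(165) + 17*cos(165) = -11.5032

(2, -22.7525, -11.5032)


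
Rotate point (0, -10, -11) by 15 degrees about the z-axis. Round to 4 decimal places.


x' = 0*cos(15) - -10*sin(15) = 2.5882
y' = 0*sin(15) + -10*cos(15) = -9.6593
z' = -11

(2.5882, -9.6593, -11)


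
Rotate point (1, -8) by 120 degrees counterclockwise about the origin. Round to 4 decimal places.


x' = 1*cos(120) - -8*sin(120) = 6.4282
y' = 1*sin(120) + -8*cos(120) = 4.866

(6.4282, 4.866)


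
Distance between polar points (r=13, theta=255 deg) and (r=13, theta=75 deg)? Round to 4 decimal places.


d = sqrt(r1^2 + r2^2 - 2*r1*r2*cos(t2-t1))
d = sqrt(13^2 + 13^2 - 2*13*13*cos(75-255)) = 26

26


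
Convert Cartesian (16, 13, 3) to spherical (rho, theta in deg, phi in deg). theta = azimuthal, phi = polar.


rho = sqrt(16^2 + 13^2 + 3^2) = 20.8327
theta = atan2(13, 16) = 39.0939 deg
phi = acos(3/20.8327) = 81.7204 deg

rho = 20.8327, theta = 39.0939 deg, phi = 81.7204 deg


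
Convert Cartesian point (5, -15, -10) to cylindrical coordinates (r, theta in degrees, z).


r = sqrt(5^2 + (-15)^2) = 15.8114
theta = atan2(-15, 5) = 288.4349 deg
z = -10

r = 15.8114, theta = 288.4349 deg, z = -10


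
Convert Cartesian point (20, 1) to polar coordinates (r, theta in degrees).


r = sqrt(20^2 + 1^2) = 20.025
theta = atan2(1, 20) = 2.8624 degrees

r = 20.025, theta = 2.8624 degrees


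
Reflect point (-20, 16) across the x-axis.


Reflection across x-axis: (x, y) -> (x, -y)
(-20, 16) -> (-20, -16)

(-20, -16)


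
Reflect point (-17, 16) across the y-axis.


Reflection across y-axis: (x, y) -> (-x, y)
(-17, 16) -> (17, 16)

(17, 16)


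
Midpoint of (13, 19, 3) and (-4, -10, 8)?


Midpoint = ((13+-4)/2, (19+-10)/2, (3+8)/2) = (4.5, 4.5, 5.5)

(4.5, 4.5, 5.5)


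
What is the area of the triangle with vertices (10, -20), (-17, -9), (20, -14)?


Area = |x1(y2-y3) + x2(y3-y1) + x3(y1-y2)| / 2
= |10*(-9--14) + -17*(-14--20) + 20*(-20--9)| / 2
= 136

136


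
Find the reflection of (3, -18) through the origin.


Reflection through origin: (x, y) -> (-x, -y)
(3, -18) -> (-3, 18)

(-3, 18)


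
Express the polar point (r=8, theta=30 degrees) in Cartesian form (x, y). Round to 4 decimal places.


x = 8 * cos(30) = 6.9282
y = 8 * sin(30) = 4

(6.9282, 4)


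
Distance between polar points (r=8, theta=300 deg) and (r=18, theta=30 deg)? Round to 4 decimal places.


d = sqrt(r1^2 + r2^2 - 2*r1*r2*cos(t2-t1))
d = sqrt(8^2 + 18^2 - 2*8*18*cos(30-300)) = 19.6977

19.6977


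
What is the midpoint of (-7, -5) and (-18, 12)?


Midpoint = ((-7+-18)/2, (-5+12)/2) = (-12.5, 3.5)

(-12.5, 3.5)


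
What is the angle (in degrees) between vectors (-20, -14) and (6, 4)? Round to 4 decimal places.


dot = -20*6 + -14*4 = -176
|u| = 24.4131, |v| = 7.2111
cos(angle) = -0.9997
angle = 178.698 degrees

178.698 degrees
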